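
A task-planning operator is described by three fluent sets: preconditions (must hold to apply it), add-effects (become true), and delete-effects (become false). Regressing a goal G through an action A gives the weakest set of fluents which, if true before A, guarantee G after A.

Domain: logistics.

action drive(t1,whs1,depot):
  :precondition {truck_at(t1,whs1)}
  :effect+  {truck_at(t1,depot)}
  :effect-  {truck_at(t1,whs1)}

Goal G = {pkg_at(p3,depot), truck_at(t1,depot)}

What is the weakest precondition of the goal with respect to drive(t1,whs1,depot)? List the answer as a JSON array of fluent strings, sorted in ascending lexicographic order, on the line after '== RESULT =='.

Regress:
  G ∩ del = {}  (empty — regression defined)
  G \ add = {pkg_at(p3,depot), truck_at(t1,depot)} \ {truck_at(t1,depot)} = {pkg_at(p3,depot)}
  ∪ pre   = {pkg_at(p3,depot)} ∪ {truck_at(t1,whs1)}
          = {pkg_at(p3,depot), truck_at(t1,whs1)}

== RESULT ==
["pkg_at(p3,depot)", "truck_at(t1,whs1)"]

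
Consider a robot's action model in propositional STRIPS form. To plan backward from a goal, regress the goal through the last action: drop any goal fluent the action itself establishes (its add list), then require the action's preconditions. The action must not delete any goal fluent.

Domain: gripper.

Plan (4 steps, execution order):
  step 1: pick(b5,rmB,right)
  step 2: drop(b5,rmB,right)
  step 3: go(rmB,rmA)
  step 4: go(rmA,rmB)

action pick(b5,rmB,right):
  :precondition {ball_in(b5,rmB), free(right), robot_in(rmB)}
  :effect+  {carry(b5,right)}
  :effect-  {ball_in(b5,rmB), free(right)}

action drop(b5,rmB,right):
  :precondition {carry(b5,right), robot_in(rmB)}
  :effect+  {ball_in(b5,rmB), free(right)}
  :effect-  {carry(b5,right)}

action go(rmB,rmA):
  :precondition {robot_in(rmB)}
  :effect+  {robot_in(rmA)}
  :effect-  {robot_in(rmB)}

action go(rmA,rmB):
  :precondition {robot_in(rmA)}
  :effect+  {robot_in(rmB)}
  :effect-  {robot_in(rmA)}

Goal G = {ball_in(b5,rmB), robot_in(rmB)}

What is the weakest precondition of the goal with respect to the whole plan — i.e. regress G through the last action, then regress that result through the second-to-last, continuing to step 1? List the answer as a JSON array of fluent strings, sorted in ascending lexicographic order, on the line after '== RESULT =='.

Work backward from the goal:
  through step 4 (go(rmA,rmB)): drop {robot_in(rmB)}, keep {ball_in(b5,rmB)}, require {robot_in(rmA)}
    → {ball_in(b5,rmB), robot_in(rmA)}
  through step 3 (go(rmB,rmA)): drop {robot_in(rmA)}, keep {ball_in(b5,rmB)}, require {robot_in(rmB)}
    → {ball_in(b5,rmB), robot_in(rmB)}
  through step 2 (drop(b5,rmB,right)): drop {ball_in(b5,rmB)}, keep {robot_in(rmB)}, require {carry(b5,right), robot_in(rmB)}
    → {carry(b5,right), robot_in(rmB)}
  through step 1 (pick(b5,rmB,right)): drop {carry(b5,right)}, keep {robot_in(rmB)}, require {ball_in(b5,rmB), free(right), robot_in(rmB)}
    → {ball_in(b5,rmB), free(right), robot_in(rmB)}

== RESULT ==
["ball_in(b5,rmB)", "free(right)", "robot_in(rmB)"]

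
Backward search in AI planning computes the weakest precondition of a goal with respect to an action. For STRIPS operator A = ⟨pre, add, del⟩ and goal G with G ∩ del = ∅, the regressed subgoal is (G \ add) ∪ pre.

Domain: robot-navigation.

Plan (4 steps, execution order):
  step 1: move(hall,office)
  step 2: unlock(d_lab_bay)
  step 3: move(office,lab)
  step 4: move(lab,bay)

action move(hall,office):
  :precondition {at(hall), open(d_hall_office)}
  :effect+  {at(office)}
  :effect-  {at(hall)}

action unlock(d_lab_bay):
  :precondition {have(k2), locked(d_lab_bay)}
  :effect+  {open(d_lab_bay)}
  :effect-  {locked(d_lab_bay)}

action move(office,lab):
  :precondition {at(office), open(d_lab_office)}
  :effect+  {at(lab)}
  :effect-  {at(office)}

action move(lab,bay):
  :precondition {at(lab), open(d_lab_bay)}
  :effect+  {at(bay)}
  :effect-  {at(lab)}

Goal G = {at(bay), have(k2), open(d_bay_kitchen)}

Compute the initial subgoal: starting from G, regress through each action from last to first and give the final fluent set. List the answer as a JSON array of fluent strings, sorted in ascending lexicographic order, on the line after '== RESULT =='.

Regress step by step:
  through step 4 (move(lab,bay)): drop {at(bay)}, keep {have(k2), open(d_bay_kitchen)}, require {at(lab), open(d_lab_bay)}
    → {at(lab), have(k2), open(d_bay_kitchen), open(d_lab_bay)}
  through step 3 (move(office,lab)): drop {at(lab)}, keep {have(k2), open(d_bay_kitchen), open(d_lab_bay)}, require {at(office), open(d_lab_office)}
    → {at(office), have(k2), open(d_bay_kitchen), open(d_lab_bay), open(d_lab_office)}
  through step 2 (unlock(d_lab_bay)): drop {open(d_lab_bay)}, keep {at(office), have(k2), open(d_bay_kitchen), open(d_lab_office)}, require {have(k2), locked(d_lab_bay)}
    → {at(office), have(k2), locked(d_lab_bay), open(d_bay_kitchen), open(d_lab_office)}
  through step 1 (move(hall,office)): drop {at(office)}, keep {have(k2), locked(d_lab_bay), open(d_bay_kitchen), open(d_lab_office)}, require {at(hall), open(d_hall_office)}
    → {at(hall), have(k2), locked(d_lab_bay), open(d_bay_kitchen), open(d_hall_office), open(d_lab_office)}

== RESULT ==
["at(hall)", "have(k2)", "locked(d_lab_bay)", "open(d_bay_kitchen)", "open(d_hall_office)", "open(d_lab_office)"]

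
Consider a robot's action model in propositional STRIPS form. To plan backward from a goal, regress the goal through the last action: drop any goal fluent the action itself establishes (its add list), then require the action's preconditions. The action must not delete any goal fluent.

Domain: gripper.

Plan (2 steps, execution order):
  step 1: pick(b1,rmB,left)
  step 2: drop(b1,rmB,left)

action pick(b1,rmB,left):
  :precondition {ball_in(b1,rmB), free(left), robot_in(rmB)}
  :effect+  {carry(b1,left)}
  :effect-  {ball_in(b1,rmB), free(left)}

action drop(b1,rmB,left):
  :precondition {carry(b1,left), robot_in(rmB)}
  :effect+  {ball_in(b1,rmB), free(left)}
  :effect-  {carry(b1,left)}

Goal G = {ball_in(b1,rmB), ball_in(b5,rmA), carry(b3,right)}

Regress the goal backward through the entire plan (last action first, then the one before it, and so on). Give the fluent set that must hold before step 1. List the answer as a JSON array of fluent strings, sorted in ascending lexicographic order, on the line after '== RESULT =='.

Regress step by step:
  through step 2 (drop(b1,rmB,left)): drop {ball_in(b1,rmB)}, keep {ball_in(b5,rmA), carry(b3,right)}, require {carry(b1,left), robot_in(rmB)}
    → {ball_in(b5,rmA), carry(b1,left), carry(b3,right), robot_in(rmB)}
  through step 1 (pick(b1,rmB,left)): drop {carry(b1,left)}, keep {ball_in(b5,rmA), carry(b3,right), robot_in(rmB)}, require {ball_in(b1,rmB), free(left), robot_in(rmB)}
    → {ball_in(b1,rmB), ball_in(b5,rmA), carry(b3,right), free(left), robot_in(rmB)}

== RESULT ==
["ball_in(b1,rmB)", "ball_in(b5,rmA)", "carry(b3,right)", "free(left)", "robot_in(rmB)"]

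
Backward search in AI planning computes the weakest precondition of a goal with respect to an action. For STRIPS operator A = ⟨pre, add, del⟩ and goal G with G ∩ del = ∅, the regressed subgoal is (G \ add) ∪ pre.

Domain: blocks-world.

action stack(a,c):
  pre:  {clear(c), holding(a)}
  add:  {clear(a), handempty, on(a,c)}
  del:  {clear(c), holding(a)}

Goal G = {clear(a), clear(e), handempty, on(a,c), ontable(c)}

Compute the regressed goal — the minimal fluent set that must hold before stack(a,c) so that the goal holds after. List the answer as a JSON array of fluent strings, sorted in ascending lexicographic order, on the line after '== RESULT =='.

Regress:
  G ∩ del = {}  (empty — regression defined)
  G \ add = {clear(a), clear(e), handempty, on(a,c), ontable(c)} \ {clear(a), handempty, on(a,c)} = {clear(e), ontable(c)}
  ∪ pre   = {clear(e), ontable(c)} ∪ {clear(c), holding(a)}
          = {clear(c), clear(e), holding(a), ontable(c)}

== RESULT ==
["clear(c)", "clear(e)", "holding(a)", "ontable(c)"]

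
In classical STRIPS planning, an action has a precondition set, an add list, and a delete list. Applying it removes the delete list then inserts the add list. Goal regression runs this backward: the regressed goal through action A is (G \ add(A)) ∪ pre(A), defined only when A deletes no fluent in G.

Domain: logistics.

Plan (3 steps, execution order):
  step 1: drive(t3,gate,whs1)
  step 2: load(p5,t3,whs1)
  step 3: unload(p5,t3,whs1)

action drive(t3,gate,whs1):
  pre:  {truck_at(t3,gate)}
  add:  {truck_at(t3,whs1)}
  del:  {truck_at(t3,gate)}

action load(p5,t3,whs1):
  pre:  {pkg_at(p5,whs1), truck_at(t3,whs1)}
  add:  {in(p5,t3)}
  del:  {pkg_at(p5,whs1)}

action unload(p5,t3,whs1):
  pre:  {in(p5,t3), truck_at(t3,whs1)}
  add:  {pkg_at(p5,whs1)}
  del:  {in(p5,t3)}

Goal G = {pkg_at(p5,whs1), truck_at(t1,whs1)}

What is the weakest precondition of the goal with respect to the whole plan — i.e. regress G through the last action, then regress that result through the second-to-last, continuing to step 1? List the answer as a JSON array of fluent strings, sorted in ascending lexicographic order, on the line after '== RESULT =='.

Regress step by step:
  through step 3 (unload(p5,t3,whs1)): drop {pkg_at(p5,whs1)}, keep {truck_at(t1,whs1)}, require {in(p5,t3), truck_at(t3,whs1)}
    → {in(p5,t3), truck_at(t1,whs1), truck_at(t3,whs1)}
  through step 2 (load(p5,t3,whs1)): drop {in(p5,t3)}, keep {truck_at(t1,whs1), truck_at(t3,whs1)}, require {pkg_at(p5,whs1), truck_at(t3,whs1)}
    → {pkg_at(p5,whs1), truck_at(t1,whs1), truck_at(t3,whs1)}
  through step 1 (drive(t3,gate,whs1)): drop {truck_at(t3,whs1)}, keep {pkg_at(p5,whs1), truck_at(t1,whs1)}, require {truck_at(t3,gate)}
    → {pkg_at(p5,whs1), truck_at(t1,whs1), truck_at(t3,gate)}

== RESULT ==
["pkg_at(p5,whs1)", "truck_at(t1,whs1)", "truck_at(t3,gate)"]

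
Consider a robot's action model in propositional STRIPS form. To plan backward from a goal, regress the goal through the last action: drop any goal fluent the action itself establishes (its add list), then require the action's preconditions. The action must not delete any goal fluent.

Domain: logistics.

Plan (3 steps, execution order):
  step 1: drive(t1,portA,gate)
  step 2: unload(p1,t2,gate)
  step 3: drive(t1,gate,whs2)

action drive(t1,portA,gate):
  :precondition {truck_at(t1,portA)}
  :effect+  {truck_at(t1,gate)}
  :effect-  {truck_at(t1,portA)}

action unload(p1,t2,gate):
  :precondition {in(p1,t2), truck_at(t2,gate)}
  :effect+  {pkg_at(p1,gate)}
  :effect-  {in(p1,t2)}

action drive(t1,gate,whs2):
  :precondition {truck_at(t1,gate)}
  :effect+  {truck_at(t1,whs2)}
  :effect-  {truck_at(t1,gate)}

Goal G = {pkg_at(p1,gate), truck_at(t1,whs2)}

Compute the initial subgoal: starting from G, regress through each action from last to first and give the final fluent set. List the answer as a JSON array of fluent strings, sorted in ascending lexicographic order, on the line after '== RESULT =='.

Work backward from the goal:
  through step 3 (drive(t1,gate,whs2)): drop {truck_at(t1,whs2)}, keep {pkg_at(p1,gate)}, require {truck_at(t1,gate)}
    → {pkg_at(p1,gate), truck_at(t1,gate)}
  through step 2 (unload(p1,t2,gate)): drop {pkg_at(p1,gate)}, keep {truck_at(t1,gate)}, require {in(p1,t2), truck_at(t2,gate)}
    → {in(p1,t2), truck_at(t1,gate), truck_at(t2,gate)}
  through step 1 (drive(t1,portA,gate)): drop {truck_at(t1,gate)}, keep {in(p1,t2), truck_at(t2,gate)}, require {truck_at(t1,portA)}
    → {in(p1,t2), truck_at(t1,portA), truck_at(t2,gate)}

== RESULT ==
["in(p1,t2)", "truck_at(t1,portA)", "truck_at(t2,gate)"]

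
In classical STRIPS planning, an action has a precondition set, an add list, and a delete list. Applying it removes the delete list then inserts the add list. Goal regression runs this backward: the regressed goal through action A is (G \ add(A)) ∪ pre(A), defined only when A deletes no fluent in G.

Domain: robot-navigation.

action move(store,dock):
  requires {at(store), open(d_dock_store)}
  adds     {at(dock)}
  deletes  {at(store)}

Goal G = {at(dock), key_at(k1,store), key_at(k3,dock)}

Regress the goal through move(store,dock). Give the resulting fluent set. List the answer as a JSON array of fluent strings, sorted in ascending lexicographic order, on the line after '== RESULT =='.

Regress:
  G ∩ del = {}  (empty — regression defined)
  G \ add = {at(dock), key_at(k1,store), key_at(k3,dock)} \ {at(dock)} = {key_at(k1,store), key_at(k3,dock)}
  ∪ pre   = {key_at(k1,store), key_at(k3,dock)} ∪ {at(store), open(d_dock_store)}
          = {at(store), key_at(k1,store), key_at(k3,dock), open(d_dock_store)}

== RESULT ==
["at(store)", "key_at(k1,store)", "key_at(k3,dock)", "open(d_dock_store)"]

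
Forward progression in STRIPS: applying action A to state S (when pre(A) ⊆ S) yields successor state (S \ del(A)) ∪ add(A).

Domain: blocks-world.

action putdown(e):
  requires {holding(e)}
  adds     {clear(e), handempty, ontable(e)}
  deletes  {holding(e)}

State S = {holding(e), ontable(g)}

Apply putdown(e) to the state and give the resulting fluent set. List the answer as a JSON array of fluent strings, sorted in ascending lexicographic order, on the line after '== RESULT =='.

Progress:
  pre ⊆ S: {holding(e)} ⊆ S  — applicable
  S \ del = {ontable(g)}
  ∪ add   = {clear(e), handempty, ontable(e), ontable(g)}

== RESULT ==
["clear(e)", "handempty", "ontable(e)", "ontable(g)"]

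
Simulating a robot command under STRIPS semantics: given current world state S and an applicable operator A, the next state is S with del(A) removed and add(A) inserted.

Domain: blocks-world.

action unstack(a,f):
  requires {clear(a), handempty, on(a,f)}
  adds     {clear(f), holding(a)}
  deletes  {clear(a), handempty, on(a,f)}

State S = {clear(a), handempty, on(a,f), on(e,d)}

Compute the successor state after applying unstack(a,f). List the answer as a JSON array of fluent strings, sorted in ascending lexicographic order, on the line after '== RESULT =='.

Compute (S \ del) ∪ add:
  pre ⊆ S: {clear(a), handempty, on(a,f)} ⊆ S  — applicable
  S \ del = {on(e,d)}
  ∪ add   = {clear(f), holding(a), on(e,d)}

== RESULT ==
["clear(f)", "holding(a)", "on(e,d)"]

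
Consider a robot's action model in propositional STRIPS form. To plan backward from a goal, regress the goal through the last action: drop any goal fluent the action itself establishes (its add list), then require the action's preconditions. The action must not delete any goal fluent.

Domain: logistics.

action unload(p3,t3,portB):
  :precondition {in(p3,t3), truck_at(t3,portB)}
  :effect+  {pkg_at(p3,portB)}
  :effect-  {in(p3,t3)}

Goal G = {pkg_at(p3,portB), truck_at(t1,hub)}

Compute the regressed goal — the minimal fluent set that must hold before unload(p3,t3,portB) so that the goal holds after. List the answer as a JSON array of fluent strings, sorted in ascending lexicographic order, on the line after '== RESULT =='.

Compute (G \ add) ∪ pre:
  G ∩ del = {}  (empty — regression defined)
  G \ add = {pkg_at(p3,portB), truck_at(t1,hub)} \ {pkg_at(p3,portB)} = {truck_at(t1,hub)}
  ∪ pre   = {truck_at(t1,hub)} ∪ {in(p3,t3), truck_at(t3,portB)}
          = {in(p3,t3), truck_at(t1,hub), truck_at(t3,portB)}

== RESULT ==
["in(p3,t3)", "truck_at(t1,hub)", "truck_at(t3,portB)"]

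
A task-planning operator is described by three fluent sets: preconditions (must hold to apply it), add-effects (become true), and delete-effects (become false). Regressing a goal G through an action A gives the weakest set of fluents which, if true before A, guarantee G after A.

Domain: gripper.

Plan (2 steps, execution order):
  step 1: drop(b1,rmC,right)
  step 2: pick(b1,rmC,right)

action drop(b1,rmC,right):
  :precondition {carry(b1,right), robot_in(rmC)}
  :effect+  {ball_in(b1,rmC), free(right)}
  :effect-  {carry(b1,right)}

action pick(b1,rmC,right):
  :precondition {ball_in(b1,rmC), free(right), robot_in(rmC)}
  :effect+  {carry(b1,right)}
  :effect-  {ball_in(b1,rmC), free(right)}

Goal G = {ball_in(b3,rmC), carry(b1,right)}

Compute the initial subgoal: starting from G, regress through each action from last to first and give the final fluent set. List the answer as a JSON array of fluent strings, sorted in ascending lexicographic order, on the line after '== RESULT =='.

Regress step by step:
  through step 2 (pick(b1,rmC,right)): drop {carry(b1,right)}, keep {ball_in(b3,rmC)}, require {ball_in(b1,rmC), free(right), robot_in(rmC)}
    → {ball_in(b1,rmC), ball_in(b3,rmC), free(right), robot_in(rmC)}
  through step 1 (drop(b1,rmC,right)): drop {ball_in(b1,rmC), free(right)}, keep {ball_in(b3,rmC), robot_in(rmC)}, require {carry(b1,right), robot_in(rmC)}
    → {ball_in(b3,rmC), carry(b1,right), robot_in(rmC)}

== RESULT ==
["ball_in(b3,rmC)", "carry(b1,right)", "robot_in(rmC)"]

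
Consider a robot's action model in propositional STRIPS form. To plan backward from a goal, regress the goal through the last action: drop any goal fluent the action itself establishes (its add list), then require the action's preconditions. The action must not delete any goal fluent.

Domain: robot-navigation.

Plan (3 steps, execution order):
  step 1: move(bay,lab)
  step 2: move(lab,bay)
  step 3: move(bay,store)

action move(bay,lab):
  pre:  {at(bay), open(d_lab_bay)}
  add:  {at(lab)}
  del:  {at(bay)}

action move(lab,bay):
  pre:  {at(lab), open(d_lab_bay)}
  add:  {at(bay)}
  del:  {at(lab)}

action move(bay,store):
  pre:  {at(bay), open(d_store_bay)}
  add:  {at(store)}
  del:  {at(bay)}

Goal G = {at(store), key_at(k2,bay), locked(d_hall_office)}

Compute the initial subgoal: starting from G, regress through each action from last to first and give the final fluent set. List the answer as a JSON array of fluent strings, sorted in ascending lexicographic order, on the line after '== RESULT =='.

Regress step by step:
  through step 3 (move(bay,store)): drop {at(store)}, keep {key_at(k2,bay), locked(d_hall_office)}, require {at(bay), open(d_store_bay)}
    → {at(bay), key_at(k2,bay), locked(d_hall_office), open(d_store_bay)}
  through step 2 (move(lab,bay)): drop {at(bay)}, keep {key_at(k2,bay), locked(d_hall_office), open(d_store_bay)}, require {at(lab), open(d_lab_bay)}
    → {at(lab), key_at(k2,bay), locked(d_hall_office), open(d_lab_bay), open(d_store_bay)}
  through step 1 (move(bay,lab)): drop {at(lab)}, keep {key_at(k2,bay), locked(d_hall_office), open(d_lab_bay), open(d_store_bay)}, require {at(bay), open(d_lab_bay)}
    → {at(bay), key_at(k2,bay), locked(d_hall_office), open(d_lab_bay), open(d_store_bay)}

== RESULT ==
["at(bay)", "key_at(k2,bay)", "locked(d_hall_office)", "open(d_lab_bay)", "open(d_store_bay)"]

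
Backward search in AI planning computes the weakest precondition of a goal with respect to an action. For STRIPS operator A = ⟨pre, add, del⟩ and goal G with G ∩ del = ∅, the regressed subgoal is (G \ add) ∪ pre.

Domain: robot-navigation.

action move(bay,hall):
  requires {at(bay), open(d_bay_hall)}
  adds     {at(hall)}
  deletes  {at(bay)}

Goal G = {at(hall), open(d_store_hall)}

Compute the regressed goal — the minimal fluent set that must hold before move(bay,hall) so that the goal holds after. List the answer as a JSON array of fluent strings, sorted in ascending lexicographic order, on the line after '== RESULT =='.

Regress:
  G ∩ del = {}  (empty — regression defined)
  G \ add = {at(hall), open(d_store_hall)} \ {at(hall)} = {open(d_store_hall)}
  ∪ pre   = {open(d_store_hall)} ∪ {at(bay), open(d_bay_hall)}
          = {at(bay), open(d_bay_hall), open(d_store_hall)}

== RESULT ==
["at(bay)", "open(d_bay_hall)", "open(d_store_hall)"]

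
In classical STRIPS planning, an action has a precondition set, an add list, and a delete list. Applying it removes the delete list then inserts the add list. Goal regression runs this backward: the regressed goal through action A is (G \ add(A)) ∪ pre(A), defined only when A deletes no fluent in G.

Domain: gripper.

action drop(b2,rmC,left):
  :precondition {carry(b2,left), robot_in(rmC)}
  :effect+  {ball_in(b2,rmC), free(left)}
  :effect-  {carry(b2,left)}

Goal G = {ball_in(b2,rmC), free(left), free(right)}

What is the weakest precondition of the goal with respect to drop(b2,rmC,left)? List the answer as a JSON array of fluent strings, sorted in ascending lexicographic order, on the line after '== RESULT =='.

Compute (G \ add) ∪ pre:
  G ∩ del = {}  (empty — regression defined)
  G \ add = {ball_in(b2,rmC), free(left), free(right)} \ {ball_in(b2,rmC), free(left)} = {free(right)}
  ∪ pre   = {free(right)} ∪ {carry(b2,left), robot_in(rmC)}
          = {carry(b2,left), free(right), robot_in(rmC)}

== RESULT ==
["carry(b2,left)", "free(right)", "robot_in(rmC)"]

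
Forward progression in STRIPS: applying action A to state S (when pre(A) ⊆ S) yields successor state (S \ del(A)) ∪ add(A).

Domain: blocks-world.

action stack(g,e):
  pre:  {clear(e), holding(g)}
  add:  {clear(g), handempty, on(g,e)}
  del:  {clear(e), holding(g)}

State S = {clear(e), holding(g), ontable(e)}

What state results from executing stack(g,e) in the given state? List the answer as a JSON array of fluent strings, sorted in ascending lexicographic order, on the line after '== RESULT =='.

Compute (S \ del) ∪ add:
  pre ⊆ S: {clear(e), holding(g)} ⊆ S  — applicable
  S \ del = {ontable(e)}
  ∪ add   = {clear(g), handempty, on(g,e), ontable(e)}

== RESULT ==
["clear(g)", "handempty", "on(g,e)", "ontable(e)"]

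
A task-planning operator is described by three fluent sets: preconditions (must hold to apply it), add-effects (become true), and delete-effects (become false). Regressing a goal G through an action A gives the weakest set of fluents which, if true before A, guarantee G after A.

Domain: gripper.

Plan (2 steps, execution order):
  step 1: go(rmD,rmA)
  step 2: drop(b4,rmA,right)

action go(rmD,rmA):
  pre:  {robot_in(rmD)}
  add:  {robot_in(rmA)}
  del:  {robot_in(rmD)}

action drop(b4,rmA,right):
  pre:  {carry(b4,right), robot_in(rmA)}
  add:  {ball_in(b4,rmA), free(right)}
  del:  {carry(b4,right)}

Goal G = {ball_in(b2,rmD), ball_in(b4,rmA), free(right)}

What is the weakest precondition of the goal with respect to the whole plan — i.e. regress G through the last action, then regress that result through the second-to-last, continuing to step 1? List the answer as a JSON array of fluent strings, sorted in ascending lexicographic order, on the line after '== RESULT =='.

Work backward from the goal:
  through step 2 (drop(b4,rmA,right)): drop {ball_in(b4,rmA), free(right)}, keep {ball_in(b2,rmD)}, require {carry(b4,right), robot_in(rmA)}
    → {ball_in(b2,rmD), carry(b4,right), robot_in(rmA)}
  through step 1 (go(rmD,rmA)): drop {robot_in(rmA)}, keep {ball_in(b2,rmD), carry(b4,right)}, require {robot_in(rmD)}
    → {ball_in(b2,rmD), carry(b4,right), robot_in(rmD)}

== RESULT ==
["ball_in(b2,rmD)", "carry(b4,right)", "robot_in(rmD)"]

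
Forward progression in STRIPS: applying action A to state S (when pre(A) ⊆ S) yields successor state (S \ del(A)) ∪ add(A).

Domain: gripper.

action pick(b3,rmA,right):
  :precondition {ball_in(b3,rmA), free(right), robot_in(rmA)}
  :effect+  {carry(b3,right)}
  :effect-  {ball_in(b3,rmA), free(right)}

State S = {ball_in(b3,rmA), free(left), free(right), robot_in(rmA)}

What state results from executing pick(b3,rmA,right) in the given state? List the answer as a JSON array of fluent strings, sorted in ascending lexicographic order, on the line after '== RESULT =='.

Progress:
  pre ⊆ S: {ball_in(b3,rmA), free(right), robot_in(rmA)} ⊆ S  — applicable
  S \ del = {free(left), robot_in(rmA)}
  ∪ add   = {carry(b3,right), free(left), robot_in(rmA)}

== RESULT ==
["carry(b3,right)", "free(left)", "robot_in(rmA)"]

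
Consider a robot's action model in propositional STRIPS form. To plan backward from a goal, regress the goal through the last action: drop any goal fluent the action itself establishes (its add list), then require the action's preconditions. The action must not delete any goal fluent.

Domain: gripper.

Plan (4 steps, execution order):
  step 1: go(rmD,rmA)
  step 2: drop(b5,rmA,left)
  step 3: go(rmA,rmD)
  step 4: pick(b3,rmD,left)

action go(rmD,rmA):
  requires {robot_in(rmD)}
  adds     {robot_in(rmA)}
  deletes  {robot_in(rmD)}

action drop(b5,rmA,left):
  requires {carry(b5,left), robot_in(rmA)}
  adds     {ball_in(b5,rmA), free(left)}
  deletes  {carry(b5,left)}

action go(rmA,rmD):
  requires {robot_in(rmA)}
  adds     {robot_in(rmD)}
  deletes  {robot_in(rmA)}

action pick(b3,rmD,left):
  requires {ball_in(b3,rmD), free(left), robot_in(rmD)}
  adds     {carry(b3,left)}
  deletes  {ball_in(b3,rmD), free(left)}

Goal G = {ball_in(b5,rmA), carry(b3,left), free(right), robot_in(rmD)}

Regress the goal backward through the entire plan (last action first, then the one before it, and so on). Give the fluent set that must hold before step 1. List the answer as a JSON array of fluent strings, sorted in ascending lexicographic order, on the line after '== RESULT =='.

Regress step by step:
  through step 4 (pick(b3,rmD,left)): drop {carry(b3,left)}, keep {ball_in(b5,rmA), free(right), robot_in(rmD)}, require {ball_in(b3,rmD), free(left), robot_in(rmD)}
    → {ball_in(b3,rmD), ball_in(b5,rmA), free(left), free(right), robot_in(rmD)}
  through step 3 (go(rmA,rmD)): drop {robot_in(rmD)}, keep {ball_in(b3,rmD), ball_in(b5,rmA), free(left), free(right)}, require {robot_in(rmA)}
    → {ball_in(b3,rmD), ball_in(b5,rmA), free(left), free(right), robot_in(rmA)}
  through step 2 (drop(b5,rmA,left)): drop {ball_in(b5,rmA), free(left)}, keep {ball_in(b3,rmD), free(right), robot_in(rmA)}, require {carry(b5,left), robot_in(rmA)}
    → {ball_in(b3,rmD), carry(b5,left), free(right), robot_in(rmA)}
  through step 1 (go(rmD,rmA)): drop {robot_in(rmA)}, keep {ball_in(b3,rmD), carry(b5,left), free(right)}, require {robot_in(rmD)}
    → {ball_in(b3,rmD), carry(b5,left), free(right), robot_in(rmD)}

== RESULT ==
["ball_in(b3,rmD)", "carry(b5,left)", "free(right)", "robot_in(rmD)"]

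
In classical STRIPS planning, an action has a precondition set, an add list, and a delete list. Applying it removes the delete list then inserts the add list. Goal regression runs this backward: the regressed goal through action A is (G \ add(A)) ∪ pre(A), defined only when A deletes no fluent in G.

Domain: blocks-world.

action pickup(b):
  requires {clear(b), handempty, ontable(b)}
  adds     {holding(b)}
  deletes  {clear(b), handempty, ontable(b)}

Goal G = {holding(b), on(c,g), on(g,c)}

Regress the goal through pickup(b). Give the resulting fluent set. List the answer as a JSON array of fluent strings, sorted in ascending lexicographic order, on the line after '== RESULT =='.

Regress:
  G ∩ del = {}  (empty — regression defined)
  G \ add = {holding(b), on(c,g), on(g,c)} \ {holding(b)} = {on(c,g), on(g,c)}
  ∪ pre   = {on(c,g), on(g,c)} ∪ {clear(b), handempty, ontable(b)}
          = {clear(b), handempty, on(c,g), on(g,c), ontable(b)}

== RESULT ==
["clear(b)", "handempty", "on(c,g)", "on(g,c)", "ontable(b)"]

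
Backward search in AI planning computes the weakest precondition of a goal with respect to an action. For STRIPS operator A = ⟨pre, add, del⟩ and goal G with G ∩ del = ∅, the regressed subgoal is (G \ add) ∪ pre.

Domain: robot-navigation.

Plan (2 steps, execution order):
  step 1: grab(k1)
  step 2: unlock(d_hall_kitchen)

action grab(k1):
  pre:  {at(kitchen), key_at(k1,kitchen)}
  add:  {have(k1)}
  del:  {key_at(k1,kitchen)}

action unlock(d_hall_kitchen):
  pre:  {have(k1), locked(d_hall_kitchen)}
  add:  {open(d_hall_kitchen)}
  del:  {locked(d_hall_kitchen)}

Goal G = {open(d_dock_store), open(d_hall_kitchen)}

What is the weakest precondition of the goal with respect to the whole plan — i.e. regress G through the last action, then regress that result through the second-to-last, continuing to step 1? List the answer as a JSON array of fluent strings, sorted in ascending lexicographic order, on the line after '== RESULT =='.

Work backward from the goal:
  through step 2 (unlock(d_hall_kitchen)): drop {open(d_hall_kitchen)}, keep {open(d_dock_store)}, require {have(k1), locked(d_hall_kitchen)}
    → {have(k1), locked(d_hall_kitchen), open(d_dock_store)}
  through step 1 (grab(k1)): drop {have(k1)}, keep {locked(d_hall_kitchen), open(d_dock_store)}, require {at(kitchen), key_at(k1,kitchen)}
    → {at(kitchen), key_at(k1,kitchen), locked(d_hall_kitchen), open(d_dock_store)}

== RESULT ==
["at(kitchen)", "key_at(k1,kitchen)", "locked(d_hall_kitchen)", "open(d_dock_store)"]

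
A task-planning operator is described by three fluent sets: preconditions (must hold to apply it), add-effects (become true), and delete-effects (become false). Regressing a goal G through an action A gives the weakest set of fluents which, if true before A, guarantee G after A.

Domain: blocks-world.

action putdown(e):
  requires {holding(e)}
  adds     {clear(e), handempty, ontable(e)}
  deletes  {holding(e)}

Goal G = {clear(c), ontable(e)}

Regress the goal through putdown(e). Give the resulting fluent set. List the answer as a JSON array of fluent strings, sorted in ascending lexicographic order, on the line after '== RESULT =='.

Regress:
  G ∩ del = {}  (empty — regression defined)
  G \ add = {clear(c), ontable(e)} \ {clear(e), handempty, ontable(e)} = {clear(c)}
  ∪ pre   = {clear(c)} ∪ {holding(e)}
          = {clear(c), holding(e)}

== RESULT ==
["clear(c)", "holding(e)"]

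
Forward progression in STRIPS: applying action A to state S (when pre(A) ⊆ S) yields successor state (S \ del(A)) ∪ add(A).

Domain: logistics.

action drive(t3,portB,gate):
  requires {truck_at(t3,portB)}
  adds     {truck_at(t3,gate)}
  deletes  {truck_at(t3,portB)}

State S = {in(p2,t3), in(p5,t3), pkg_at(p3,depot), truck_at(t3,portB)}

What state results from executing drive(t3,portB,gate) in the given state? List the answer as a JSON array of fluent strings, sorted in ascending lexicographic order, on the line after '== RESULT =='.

Progress:
  pre ⊆ S: {truck_at(t3,portB)} ⊆ S  — applicable
  S \ del = {in(p2,t3), in(p5,t3), pkg_at(p3,depot)}
  ∪ add   = {in(p2,t3), in(p5,t3), pkg_at(p3,depot), truck_at(t3,gate)}

== RESULT ==
["in(p2,t3)", "in(p5,t3)", "pkg_at(p3,depot)", "truck_at(t3,gate)"]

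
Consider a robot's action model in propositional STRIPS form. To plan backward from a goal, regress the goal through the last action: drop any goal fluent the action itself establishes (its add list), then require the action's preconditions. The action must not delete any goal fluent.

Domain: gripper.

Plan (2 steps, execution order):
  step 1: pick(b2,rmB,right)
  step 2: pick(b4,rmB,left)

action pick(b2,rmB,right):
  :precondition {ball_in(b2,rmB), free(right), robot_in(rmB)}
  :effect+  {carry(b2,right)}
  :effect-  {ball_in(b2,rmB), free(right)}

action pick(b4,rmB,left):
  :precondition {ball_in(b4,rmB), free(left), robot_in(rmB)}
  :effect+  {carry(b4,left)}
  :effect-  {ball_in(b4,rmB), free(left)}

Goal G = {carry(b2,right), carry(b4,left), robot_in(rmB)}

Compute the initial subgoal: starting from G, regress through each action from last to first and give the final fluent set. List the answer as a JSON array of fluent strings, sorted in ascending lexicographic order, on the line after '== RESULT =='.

Work backward from the goal:
  through step 2 (pick(b4,rmB,left)): drop {carry(b4,left)}, keep {carry(b2,right), robot_in(rmB)}, require {ball_in(b4,rmB), free(left), robot_in(rmB)}
    → {ball_in(b4,rmB), carry(b2,right), free(left), robot_in(rmB)}
  through step 1 (pick(b2,rmB,right)): drop {carry(b2,right)}, keep {ball_in(b4,rmB), free(left), robot_in(rmB)}, require {ball_in(b2,rmB), free(right), robot_in(rmB)}
    → {ball_in(b2,rmB), ball_in(b4,rmB), free(left), free(right), robot_in(rmB)}

== RESULT ==
["ball_in(b2,rmB)", "ball_in(b4,rmB)", "free(left)", "free(right)", "robot_in(rmB)"]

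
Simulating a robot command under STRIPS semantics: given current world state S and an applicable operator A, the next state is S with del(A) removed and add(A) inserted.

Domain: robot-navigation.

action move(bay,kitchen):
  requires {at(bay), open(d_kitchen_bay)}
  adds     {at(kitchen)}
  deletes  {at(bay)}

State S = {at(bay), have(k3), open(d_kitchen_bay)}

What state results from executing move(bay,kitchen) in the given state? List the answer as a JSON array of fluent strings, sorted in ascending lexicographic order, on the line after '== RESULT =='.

Progress:
  pre ⊆ S: {at(bay), open(d_kitchen_bay)} ⊆ S  — applicable
  S \ del = {have(k3), open(d_kitchen_bay)}
  ∪ add   = {at(kitchen), have(k3), open(d_kitchen_bay)}

== RESULT ==
["at(kitchen)", "have(k3)", "open(d_kitchen_bay)"]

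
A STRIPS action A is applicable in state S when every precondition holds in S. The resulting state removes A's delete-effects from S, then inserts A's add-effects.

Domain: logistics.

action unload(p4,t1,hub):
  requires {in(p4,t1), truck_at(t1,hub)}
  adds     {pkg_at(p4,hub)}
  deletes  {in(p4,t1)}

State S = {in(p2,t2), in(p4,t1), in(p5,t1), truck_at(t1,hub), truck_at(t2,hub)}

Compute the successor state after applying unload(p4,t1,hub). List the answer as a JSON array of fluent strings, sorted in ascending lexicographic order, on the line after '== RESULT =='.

Compute (S \ del) ∪ add:
  pre ⊆ S: {in(p4,t1), truck_at(t1,hub)} ⊆ S  — applicable
  S \ del = {in(p2,t2), in(p5,t1), truck_at(t1,hub), truck_at(t2,hub)}
  ∪ add   = {in(p2,t2), in(p5,t1), pkg_at(p4,hub), truck_at(t1,hub), truck_at(t2,hub)}

== RESULT ==
["in(p2,t2)", "in(p5,t1)", "pkg_at(p4,hub)", "truck_at(t1,hub)", "truck_at(t2,hub)"]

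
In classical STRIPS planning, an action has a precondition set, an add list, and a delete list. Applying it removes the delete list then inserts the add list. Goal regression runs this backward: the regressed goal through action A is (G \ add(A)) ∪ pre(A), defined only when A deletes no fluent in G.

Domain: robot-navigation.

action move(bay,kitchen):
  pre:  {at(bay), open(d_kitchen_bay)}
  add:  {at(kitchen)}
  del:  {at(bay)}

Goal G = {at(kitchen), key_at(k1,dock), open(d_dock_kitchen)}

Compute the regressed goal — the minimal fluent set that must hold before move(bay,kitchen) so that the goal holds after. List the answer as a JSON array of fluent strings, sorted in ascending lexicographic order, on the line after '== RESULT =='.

Regress:
  G ∩ del = {}  (empty — regression defined)
  G \ add = {at(kitchen), key_at(k1,dock), open(d_dock_kitchen)} \ {at(kitchen)} = {key_at(k1,dock), open(d_dock_kitchen)}
  ∪ pre   = {key_at(k1,dock), open(d_dock_kitchen)} ∪ {at(bay), open(d_kitchen_bay)}
          = {at(bay), key_at(k1,dock), open(d_dock_kitchen), open(d_kitchen_bay)}

== RESULT ==
["at(bay)", "key_at(k1,dock)", "open(d_dock_kitchen)", "open(d_kitchen_bay)"]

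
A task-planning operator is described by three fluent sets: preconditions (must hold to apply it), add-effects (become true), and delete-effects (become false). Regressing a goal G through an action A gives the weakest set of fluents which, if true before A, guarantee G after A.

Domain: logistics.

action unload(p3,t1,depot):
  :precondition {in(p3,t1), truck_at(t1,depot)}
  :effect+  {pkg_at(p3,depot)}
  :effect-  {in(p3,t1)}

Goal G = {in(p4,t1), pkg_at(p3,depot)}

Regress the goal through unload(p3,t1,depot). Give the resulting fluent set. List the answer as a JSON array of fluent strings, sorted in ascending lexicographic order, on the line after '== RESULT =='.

Regress:
  G ∩ del = {}  (empty — regression defined)
  G \ add = {in(p4,t1), pkg_at(p3,depot)} \ {pkg_at(p3,depot)} = {in(p4,t1)}
  ∪ pre   = {in(p4,t1)} ∪ {in(p3,t1), truck_at(t1,depot)}
          = {in(p3,t1), in(p4,t1), truck_at(t1,depot)}

== RESULT ==
["in(p3,t1)", "in(p4,t1)", "truck_at(t1,depot)"]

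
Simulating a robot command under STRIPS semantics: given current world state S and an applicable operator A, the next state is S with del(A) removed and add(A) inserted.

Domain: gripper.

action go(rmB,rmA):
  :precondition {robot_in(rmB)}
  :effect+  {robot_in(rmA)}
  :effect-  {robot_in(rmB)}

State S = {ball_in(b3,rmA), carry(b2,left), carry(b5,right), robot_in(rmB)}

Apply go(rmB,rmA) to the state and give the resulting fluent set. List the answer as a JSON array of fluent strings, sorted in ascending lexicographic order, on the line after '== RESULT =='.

Progress:
  pre ⊆ S: {robot_in(rmB)} ⊆ S  — applicable
  S \ del = {ball_in(b3,rmA), carry(b2,left), carry(b5,right)}
  ∪ add   = {ball_in(b3,rmA), carry(b2,left), carry(b5,right), robot_in(rmA)}

== RESULT ==
["ball_in(b3,rmA)", "carry(b2,left)", "carry(b5,right)", "robot_in(rmA)"]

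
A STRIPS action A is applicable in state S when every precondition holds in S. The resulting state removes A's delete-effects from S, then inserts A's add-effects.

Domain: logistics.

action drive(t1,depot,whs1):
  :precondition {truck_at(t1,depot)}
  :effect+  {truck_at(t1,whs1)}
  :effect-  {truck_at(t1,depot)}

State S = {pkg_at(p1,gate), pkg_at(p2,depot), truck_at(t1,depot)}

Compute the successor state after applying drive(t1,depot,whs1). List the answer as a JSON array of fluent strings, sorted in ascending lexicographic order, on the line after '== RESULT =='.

Progress:
  pre ⊆ S: {truck_at(t1,depot)} ⊆ S  — applicable
  S \ del = {pkg_at(p1,gate), pkg_at(p2,depot)}
  ∪ add   = {pkg_at(p1,gate), pkg_at(p2,depot), truck_at(t1,whs1)}

== RESULT ==
["pkg_at(p1,gate)", "pkg_at(p2,depot)", "truck_at(t1,whs1)"]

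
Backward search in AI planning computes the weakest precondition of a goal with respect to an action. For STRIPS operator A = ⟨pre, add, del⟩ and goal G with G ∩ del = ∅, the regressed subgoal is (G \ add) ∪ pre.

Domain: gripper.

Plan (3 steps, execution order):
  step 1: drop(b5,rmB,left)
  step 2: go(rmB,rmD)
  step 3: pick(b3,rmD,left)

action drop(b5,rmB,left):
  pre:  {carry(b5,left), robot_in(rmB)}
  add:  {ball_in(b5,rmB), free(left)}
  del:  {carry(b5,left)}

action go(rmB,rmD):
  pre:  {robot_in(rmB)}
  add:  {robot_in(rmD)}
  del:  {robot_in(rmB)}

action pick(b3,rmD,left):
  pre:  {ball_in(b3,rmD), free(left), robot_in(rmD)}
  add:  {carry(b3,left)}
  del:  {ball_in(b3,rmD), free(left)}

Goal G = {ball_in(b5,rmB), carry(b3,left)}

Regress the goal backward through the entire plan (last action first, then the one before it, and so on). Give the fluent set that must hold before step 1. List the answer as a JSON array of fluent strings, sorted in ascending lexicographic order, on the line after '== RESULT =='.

Regress step by step:
  through step 3 (pick(b3,rmD,left)): drop {carry(b3,left)}, keep {ball_in(b5,rmB)}, require {ball_in(b3,rmD), free(left), robot_in(rmD)}
    → {ball_in(b3,rmD), ball_in(b5,rmB), free(left), robot_in(rmD)}
  through step 2 (go(rmB,rmD)): drop {robot_in(rmD)}, keep {ball_in(b3,rmD), ball_in(b5,rmB), free(left)}, require {robot_in(rmB)}
    → {ball_in(b3,rmD), ball_in(b5,rmB), free(left), robot_in(rmB)}
  through step 1 (drop(b5,rmB,left)): drop {ball_in(b5,rmB), free(left)}, keep {ball_in(b3,rmD), robot_in(rmB)}, require {carry(b5,left), robot_in(rmB)}
    → {ball_in(b3,rmD), carry(b5,left), robot_in(rmB)}

== RESULT ==
["ball_in(b3,rmD)", "carry(b5,left)", "robot_in(rmB)"]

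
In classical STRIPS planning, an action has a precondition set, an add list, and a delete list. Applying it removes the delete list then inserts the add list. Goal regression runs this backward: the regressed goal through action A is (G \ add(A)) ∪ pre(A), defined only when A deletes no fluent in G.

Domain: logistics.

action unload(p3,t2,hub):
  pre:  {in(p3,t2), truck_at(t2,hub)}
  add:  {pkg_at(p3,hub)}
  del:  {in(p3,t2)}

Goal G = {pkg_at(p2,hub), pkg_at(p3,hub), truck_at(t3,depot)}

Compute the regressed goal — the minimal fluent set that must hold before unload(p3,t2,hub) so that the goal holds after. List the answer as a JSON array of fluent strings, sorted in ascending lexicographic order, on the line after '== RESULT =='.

Regress:
  G ∩ del = {}  (empty — regression defined)
  G \ add = {pkg_at(p2,hub), pkg_at(p3,hub), truck_at(t3,depot)} \ {pkg_at(p3,hub)} = {pkg_at(p2,hub), truck_at(t3,depot)}
  ∪ pre   = {pkg_at(p2,hub), truck_at(t3,depot)} ∪ {in(p3,t2), truck_at(t2,hub)}
          = {in(p3,t2), pkg_at(p2,hub), truck_at(t2,hub), truck_at(t3,depot)}

== RESULT ==
["in(p3,t2)", "pkg_at(p2,hub)", "truck_at(t2,hub)", "truck_at(t3,depot)"]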